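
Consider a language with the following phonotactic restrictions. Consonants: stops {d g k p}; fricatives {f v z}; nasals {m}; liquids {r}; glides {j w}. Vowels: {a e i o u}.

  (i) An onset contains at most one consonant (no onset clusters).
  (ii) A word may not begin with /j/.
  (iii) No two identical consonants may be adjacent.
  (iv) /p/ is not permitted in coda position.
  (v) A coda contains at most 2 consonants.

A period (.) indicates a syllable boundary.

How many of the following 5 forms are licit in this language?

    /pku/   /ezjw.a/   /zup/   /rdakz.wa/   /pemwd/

/pku/ — violates constraint (i): syllable 1 onset /pk/ has 2 consonants (> 1) → illicit
/ezjw.a/ — violates constraint (v): syllable 1 coda /zjw/ has 3 consonants (> 2) → illicit
/zup/ — violates constraint (iv): syllable 1 coda contains /p/ → illicit
/rdakz.wa/ — violates constraint (i): syllable 1 onset /rd/ has 2 consonants (> 1) → illicit
/pemwd/ — violates constraint (v): syllable 1 coda /mwd/ has 3 consonants (> 2) → illicit
No form is licit → 0.

0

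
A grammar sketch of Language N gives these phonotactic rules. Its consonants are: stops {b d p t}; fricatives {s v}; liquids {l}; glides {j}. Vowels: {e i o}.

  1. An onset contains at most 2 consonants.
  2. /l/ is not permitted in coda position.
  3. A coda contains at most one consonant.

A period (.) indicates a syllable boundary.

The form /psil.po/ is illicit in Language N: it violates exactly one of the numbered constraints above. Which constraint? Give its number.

/psil.po/: syllable 1 coda contains /l/.
This is a violation of constraint 2: "/l/ is not permitted in coda position."
The remaining constraints (1, 3) are satisfied.

2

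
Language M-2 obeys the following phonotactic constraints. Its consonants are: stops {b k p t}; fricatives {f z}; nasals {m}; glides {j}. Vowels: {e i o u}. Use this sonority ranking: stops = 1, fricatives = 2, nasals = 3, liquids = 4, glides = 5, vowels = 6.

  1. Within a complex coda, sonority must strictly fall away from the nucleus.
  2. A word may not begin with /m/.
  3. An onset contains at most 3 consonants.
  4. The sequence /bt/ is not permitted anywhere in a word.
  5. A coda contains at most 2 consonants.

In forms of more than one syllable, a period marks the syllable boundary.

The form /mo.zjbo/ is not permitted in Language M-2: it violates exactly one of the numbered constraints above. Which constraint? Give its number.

2

/mo.zjbo/: word begins with /m/.
This is a violation of constraint 2: "A word may not begin with /m/."
The remaining constraints (1, 3, 4, 5) are satisfied.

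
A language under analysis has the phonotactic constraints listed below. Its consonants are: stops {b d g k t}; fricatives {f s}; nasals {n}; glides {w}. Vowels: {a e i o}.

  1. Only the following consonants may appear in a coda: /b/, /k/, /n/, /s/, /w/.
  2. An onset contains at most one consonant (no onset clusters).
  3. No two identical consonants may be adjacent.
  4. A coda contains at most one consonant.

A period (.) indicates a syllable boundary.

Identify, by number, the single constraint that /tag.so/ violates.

/tag.so/: syllable 1 coda contains /g/, which is not a licensed coda consonant.
This is a violation of constraint 1: "Only the following consonants may appear in a coda: /b/, /k/, /n/, /s/, /w/."
The remaining constraints (2, 3, 4) are satisfied.

1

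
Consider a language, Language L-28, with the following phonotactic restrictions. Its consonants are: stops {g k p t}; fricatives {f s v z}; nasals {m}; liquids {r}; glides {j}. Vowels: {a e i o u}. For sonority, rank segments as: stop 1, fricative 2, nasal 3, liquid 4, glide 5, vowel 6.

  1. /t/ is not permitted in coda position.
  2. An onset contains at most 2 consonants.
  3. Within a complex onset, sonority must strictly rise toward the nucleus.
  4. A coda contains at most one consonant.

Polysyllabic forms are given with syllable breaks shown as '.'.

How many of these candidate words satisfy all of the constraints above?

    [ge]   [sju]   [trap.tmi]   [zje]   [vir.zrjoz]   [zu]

[ge] — σ1 onset /g/, coda /∅/ ok → well-formed
[sju] — σ1 onset /sj/ (2→5 rises), coda /∅/ ok → well-formed
[trap.tmi] — σ1 onset /tr/ (1→4 rises), coda /p/ ok; σ2 onset /tm/ (1→3 rises), coda /∅/ ok → well-formed
[zje] — σ1 onset /zj/ (2→5 rises), coda /∅/ ok → well-formed
[vir.zrjoz] — violates constraint 2: syllable 2 onset /zrj/ has 3 consonants (> 2) → ill-formed
[zu] — σ1 onset /z/, coda /∅/ ok → well-formed
Well-formed: [ge], [sju], [trap.tmi], [zje], [zu] → 5.

5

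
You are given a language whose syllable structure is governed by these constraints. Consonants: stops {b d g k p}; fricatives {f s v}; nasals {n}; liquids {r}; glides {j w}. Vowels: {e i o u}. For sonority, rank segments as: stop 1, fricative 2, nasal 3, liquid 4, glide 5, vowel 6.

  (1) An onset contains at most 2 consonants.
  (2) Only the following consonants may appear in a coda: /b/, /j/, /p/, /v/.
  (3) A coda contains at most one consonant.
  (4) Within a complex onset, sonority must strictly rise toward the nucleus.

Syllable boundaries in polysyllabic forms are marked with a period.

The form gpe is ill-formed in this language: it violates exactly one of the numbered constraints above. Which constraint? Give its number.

4

gpe: syllable 1 onset /gp/: /g/ (stop, 1) → /p/ (stop, 1) does not rise.
This is a violation of constraint 4: "Within a complex onset, sonority must strictly rise toward the nucleus."
The remaining constraints (1, 2, 3) are satisfied.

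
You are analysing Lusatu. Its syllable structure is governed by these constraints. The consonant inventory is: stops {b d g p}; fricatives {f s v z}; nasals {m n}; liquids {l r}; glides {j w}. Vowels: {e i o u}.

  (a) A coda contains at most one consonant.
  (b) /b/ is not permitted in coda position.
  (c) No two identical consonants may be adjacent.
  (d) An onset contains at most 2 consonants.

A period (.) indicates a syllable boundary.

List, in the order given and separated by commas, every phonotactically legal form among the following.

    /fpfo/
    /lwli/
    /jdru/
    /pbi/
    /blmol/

/pbi/

/fpfo/ — violates constraint (d): syllable 1 onset /fpf/ has 3 consonants (> 2) → phonotactically illegal
/lwli/ — violates constraint (d): syllable 1 onset /lwl/ has 3 consonants (> 2) → phonotactically illegal
/jdru/ — violates constraint (d): syllable 1 onset /jdr/ has 3 consonants (> 2) → phonotactically illegal
/pbi/ — σ1 onset /pb/ (2C), coda /∅/ ok → phonotactically legal
/blmol/ — violates constraint (d): syllable 1 onset /blm/ has 3 consonants (> 2) → phonotactically illegal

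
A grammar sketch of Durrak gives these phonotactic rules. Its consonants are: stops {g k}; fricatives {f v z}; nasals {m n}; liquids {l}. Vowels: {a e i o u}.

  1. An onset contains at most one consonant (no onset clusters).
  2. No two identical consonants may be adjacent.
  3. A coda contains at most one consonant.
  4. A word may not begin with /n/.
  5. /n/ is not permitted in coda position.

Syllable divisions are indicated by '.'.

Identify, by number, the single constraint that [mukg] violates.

[mukg]: syllable 1 coda /kg/ has 2 consonants (> 1).
This is a violation of constraint 3: "A coda contains at most one consonant."
The remaining constraints (1, 2, 4, 5) are satisfied.

3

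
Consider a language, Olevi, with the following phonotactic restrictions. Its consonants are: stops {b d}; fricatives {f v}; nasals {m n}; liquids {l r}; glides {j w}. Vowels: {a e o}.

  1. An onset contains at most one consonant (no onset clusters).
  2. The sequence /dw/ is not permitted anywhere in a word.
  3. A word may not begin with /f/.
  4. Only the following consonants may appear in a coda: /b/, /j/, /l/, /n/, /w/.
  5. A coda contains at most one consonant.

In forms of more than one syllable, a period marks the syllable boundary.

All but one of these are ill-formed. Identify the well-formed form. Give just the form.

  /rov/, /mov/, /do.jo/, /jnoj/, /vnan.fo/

/rov/ — violates constraint 4: syllable 1 coda contains /v/, which is not a licensed coda consonant → ill-formed
/mov/ — violates constraint 4: syllable 1 coda contains /v/, which is not a licensed coda consonant → ill-formed
/do.jo/ — σ1 onset /d/, coda /∅/ ok; σ2 onset /j/, coda /∅/ ok → well-formed
/jnoj/ — violates constraint 1: syllable 1 onset /jn/ has 2 consonants (> 1) → ill-formed
/vnan.fo/ — violates constraint 1: syllable 1 onset /vn/ has 2 consonants (> 1) → ill-formed

/do.jo/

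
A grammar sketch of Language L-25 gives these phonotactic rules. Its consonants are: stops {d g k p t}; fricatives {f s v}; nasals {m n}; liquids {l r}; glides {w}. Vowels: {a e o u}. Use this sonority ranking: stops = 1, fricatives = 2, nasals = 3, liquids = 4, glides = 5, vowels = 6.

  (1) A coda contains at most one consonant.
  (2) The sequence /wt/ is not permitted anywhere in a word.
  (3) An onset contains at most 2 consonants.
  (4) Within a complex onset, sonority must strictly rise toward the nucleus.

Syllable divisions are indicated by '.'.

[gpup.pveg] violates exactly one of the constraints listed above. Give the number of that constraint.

4

[gpup.pveg]: syllable 1 onset /gp/: /g/ (stop, 1) → /p/ (stop, 1) does not rise.
This is a violation of constraint 4: "Within a complex onset, sonority must strictly rise toward the nucleus."
The remaining constraints (1, 2, 3) are satisfied.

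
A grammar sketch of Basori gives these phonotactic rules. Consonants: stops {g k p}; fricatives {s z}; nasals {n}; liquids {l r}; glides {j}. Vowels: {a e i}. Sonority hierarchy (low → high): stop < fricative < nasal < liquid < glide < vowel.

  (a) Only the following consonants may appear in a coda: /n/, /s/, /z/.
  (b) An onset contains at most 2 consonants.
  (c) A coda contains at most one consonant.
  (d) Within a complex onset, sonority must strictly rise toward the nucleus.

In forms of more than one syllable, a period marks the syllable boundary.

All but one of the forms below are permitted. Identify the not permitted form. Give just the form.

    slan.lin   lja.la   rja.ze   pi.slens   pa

pi.slens

slan.lin — σ1 onset /sl/ (2→4 rises), coda /n/ ok; σ2 onset /l/, coda /n/ ok → permitted
lja.la — σ1 onset /lj/ (4→5 rises), coda /∅/ ok; σ2 onset /l/, coda /∅/ ok → permitted
rja.ze — σ1 onset /rj/ (4→5 rises), coda /∅/ ok; σ2 onset /z/, coda /∅/ ok → permitted
pi.slens — violates constraint (c): syllable 2 coda /ns/ has 2 consonants (> 1) → not permitted
pa — σ1 onset /p/, coda /∅/ ok → permitted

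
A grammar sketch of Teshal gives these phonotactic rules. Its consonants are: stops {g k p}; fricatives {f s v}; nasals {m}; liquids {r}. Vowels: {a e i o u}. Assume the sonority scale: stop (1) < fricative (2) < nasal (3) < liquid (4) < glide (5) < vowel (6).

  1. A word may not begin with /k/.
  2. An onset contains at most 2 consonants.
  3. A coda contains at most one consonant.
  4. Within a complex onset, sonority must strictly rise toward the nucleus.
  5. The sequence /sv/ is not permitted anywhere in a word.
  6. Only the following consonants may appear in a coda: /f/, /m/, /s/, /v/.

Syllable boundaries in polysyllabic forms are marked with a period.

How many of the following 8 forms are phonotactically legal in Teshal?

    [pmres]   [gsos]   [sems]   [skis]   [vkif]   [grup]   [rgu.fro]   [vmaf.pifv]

[pmres] — violates constraint 2: syllable 1 onset /pmr/ has 3 consonants (> 2) → phonotactically illegal
[gsos] — σ1 onset /gs/ (1→2 rises), coda /s/ ok → phonotactically legal
[sems] — violates constraint 3: syllable 1 coda /ms/ has 2 consonants (> 1) → phonotactically illegal
[skis] — violates constraint 4: syllable 1 onset /sk/: /s/ (fricative, 2) → /k/ (stop, 1) does not rise → phonotactically illegal
[vkif] — violates constraint 4: syllable 1 onset /vk/: /v/ (fricative, 2) → /k/ (stop, 1) does not rise → phonotactically illegal
[grup] — violates constraint 6: syllable 1 coda contains /p/, which is not a licensed coda consonant → phonotactically illegal
[rgu.fro] — violates constraint 4: syllable 1 onset /rg/: /r/ (liquid, 4) → /g/ (stop, 1) does not rise → phonotactically illegal
[vmaf.pifv] — violates constraint 3: syllable 2 coda /fv/ has 2 consonants (> 1) → phonotactically illegal
Phonotactically legal: [gsos] → 1.

1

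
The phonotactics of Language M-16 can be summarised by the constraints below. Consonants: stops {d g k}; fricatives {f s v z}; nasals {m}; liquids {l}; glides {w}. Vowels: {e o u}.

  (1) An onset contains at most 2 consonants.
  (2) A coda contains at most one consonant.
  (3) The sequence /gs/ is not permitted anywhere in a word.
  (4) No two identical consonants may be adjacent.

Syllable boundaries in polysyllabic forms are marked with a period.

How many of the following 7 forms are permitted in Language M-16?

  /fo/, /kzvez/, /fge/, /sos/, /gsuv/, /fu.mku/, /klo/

/fo/ — σ1 onset /f/, coda /∅/ ok → permitted
/kzvez/ — violates constraint 1: syllable 1 onset /kzv/ has 3 consonants (> 2) → not permitted
/fge/ — σ1 onset /fg/ (2C), coda /∅/ ok → permitted
/sos/ — σ1 onset /s/, coda /s/ ok → permitted
/gsuv/ — violates constraint 3: contains banned sequence /gs/ → not permitted
/fu.mku/ — σ1 onset /f/, coda /∅/ ok; σ2 onset /mk/ (2C), coda /∅/ ok → permitted
/klo/ — σ1 onset /kl/ (2C), coda /∅/ ok → permitted
Permitted: /fo/, /fge/, /sos/, /fu.mku/, /klo/ → 5.

5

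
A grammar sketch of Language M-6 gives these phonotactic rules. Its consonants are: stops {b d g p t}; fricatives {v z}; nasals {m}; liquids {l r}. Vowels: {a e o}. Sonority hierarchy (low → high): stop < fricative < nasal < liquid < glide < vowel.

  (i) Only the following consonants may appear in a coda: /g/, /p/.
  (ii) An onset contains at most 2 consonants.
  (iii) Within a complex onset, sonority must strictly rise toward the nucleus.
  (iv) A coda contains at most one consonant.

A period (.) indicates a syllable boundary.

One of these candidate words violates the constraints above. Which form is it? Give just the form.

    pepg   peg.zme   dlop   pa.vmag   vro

pepg — violates constraint (iv): syllable 1 coda /pg/ has 2 consonants (> 1) → illicit
peg.zme — σ1 onset /p/, coda /g/ ok; σ2 onset /zm/ (2→3 rises), coda /∅/ ok → licit
dlop — σ1 onset /dl/ (1→4 rises), coda /p/ ok → licit
pa.vmag — σ1 onset /p/, coda /∅/ ok; σ2 onset /vm/ (2→3 rises), coda /g/ ok → licit
vro — σ1 onset /vr/ (2→4 rises), coda /∅/ ok → licit

pepg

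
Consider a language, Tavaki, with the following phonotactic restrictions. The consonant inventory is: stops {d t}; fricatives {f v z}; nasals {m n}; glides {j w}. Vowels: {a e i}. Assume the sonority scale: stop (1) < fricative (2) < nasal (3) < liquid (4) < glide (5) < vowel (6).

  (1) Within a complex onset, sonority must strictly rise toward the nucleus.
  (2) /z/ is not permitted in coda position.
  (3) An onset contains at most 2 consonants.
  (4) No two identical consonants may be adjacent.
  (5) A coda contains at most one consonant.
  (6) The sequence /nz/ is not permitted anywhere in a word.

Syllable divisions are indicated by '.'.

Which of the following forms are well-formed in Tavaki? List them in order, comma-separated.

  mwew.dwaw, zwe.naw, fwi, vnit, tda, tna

mwew.dwaw, zwe.naw, fwi, vnit, tna

mwew.dwaw — σ1 onset /mw/ (3→5 rises), coda /w/ ok; σ2 onset /dw/ (1→5 rises), coda /w/ ok → well-formed
zwe.naw — σ1 onset /zw/ (2→5 rises), coda /∅/ ok; σ2 onset /n/, coda /w/ ok → well-formed
fwi — σ1 onset /fw/ (2→5 rises), coda /∅/ ok → well-formed
vnit — σ1 onset /vn/ (2→3 rises), coda /t/ ok → well-formed
tda — violates constraint 1: syllable 1 onset /td/: /t/ (stop, 1) → /d/ (stop, 1) does not rise → ill-formed
tna — σ1 onset /tn/ (1→3 rises), coda /∅/ ok → well-formed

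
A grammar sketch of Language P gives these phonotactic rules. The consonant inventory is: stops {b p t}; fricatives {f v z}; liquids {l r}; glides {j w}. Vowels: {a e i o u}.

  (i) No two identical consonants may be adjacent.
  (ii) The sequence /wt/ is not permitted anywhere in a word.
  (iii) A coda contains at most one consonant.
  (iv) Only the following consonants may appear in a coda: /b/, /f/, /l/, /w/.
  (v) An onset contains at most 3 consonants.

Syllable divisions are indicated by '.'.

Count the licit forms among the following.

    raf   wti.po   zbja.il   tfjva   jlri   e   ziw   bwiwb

5

raf — σ1 onset /r/, coda /f/ ok → licit
wti.po — violates constraint (ii): contains banned sequence /wt/ → illicit
zbja.il — σ1 onset /zbj/ (3C), coda /∅/ ok; σ2 onset /∅/, coda /l/ ok → licit
tfjva — violates constraint (v): syllable 1 onset /tfjv/ has 4 consonants (> 3) → illicit
jlri — σ1 onset /jlr/ (3C), coda /∅/ ok → licit
e — σ1 onset /∅/, coda /∅/ ok → licit
ziw — σ1 onset /z/, coda /w/ ok → licit
bwiwb — violates constraint (iii): syllable 1 coda /wb/ has 2 consonants (> 1) → illicit
Licit: raf, zbja.il, jlri, e, ziw → 5.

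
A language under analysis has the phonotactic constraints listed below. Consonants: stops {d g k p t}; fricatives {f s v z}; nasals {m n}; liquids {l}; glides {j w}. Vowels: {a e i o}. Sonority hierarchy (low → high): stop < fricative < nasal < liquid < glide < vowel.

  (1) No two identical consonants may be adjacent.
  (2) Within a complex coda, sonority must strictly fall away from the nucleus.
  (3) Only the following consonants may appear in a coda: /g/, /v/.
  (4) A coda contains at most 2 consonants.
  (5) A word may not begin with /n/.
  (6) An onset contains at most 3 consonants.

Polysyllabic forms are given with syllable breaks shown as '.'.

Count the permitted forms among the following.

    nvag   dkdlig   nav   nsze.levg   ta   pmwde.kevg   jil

nvag — violates constraint 5: word begins with /n/ → not permitted
dkdlig — violates constraint 6: syllable 1 onset /dkdl/ has 4 consonants (> 3) → not permitted
nav — violates constraint 5: word begins with /n/ → not permitted
nsze.levg — violates constraint 5: word begins with /n/ → not permitted
ta — σ1 onset /t/, coda /∅/ ok → permitted
pmwde.kevg — violates constraint 6: syllable 1 onset /pmwd/ has 4 consonants (> 3) → not permitted
jil — violates constraint 3: syllable 1 coda contains /l/, which is not a licensed coda consonant → not permitted
Permitted: ta → 1.

1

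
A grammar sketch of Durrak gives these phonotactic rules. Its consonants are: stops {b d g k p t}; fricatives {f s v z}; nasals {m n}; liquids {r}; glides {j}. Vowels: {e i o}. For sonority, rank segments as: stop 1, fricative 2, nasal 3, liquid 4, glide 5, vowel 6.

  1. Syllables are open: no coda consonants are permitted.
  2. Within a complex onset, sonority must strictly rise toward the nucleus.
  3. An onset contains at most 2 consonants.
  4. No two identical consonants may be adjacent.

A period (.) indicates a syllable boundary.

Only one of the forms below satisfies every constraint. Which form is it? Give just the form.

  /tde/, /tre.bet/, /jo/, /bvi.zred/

/jo/

/tde/ — violates constraint 2: syllable 1 onset /td/: /t/ (stop, 1) → /d/ (stop, 1) does not rise → phonotactically illegal
/tre.bet/ — violates constraint 1: syllable 2 coda /t/ has 1 consonant (> 0) → phonotactically illegal
/jo/ — σ1 onset /j/, coda /∅/ ok → phonotactically legal
/bvi.zred/ — violates constraint 1: syllable 2 coda /d/ has 1 consonant (> 0) → phonotactically illegal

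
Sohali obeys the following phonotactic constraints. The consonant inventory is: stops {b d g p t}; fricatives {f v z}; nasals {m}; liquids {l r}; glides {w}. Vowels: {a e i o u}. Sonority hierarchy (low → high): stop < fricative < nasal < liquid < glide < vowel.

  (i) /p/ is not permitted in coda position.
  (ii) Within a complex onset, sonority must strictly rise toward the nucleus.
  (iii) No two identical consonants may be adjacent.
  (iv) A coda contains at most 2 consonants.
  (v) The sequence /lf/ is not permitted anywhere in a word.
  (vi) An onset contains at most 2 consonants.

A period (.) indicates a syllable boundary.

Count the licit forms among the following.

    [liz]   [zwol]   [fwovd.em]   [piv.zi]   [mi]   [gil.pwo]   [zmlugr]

[liz] — σ1 onset /l/, coda /z/ ok → licit
[zwol] — σ1 onset /zw/ (2→5 rises), coda /l/ ok → licit
[fwovd.em] — σ1 onset /fw/ (2→5 rises), coda /vd/ (2C) ok; σ2 onset /∅/, coda /m/ ok → licit
[piv.zi] — σ1 onset /p/, coda /v/ ok; σ2 onset /z/, coda /∅/ ok → licit
[mi] — σ1 onset /m/, coda /∅/ ok → licit
[gil.pwo] — σ1 onset /g/, coda /l/ ok; σ2 onset /pw/ (1→5 rises), coda /∅/ ok → licit
[zmlugr] — violates constraint (vi): syllable 1 onset /zml/ has 3 consonants (> 2) → illicit
Licit: [liz], [zwol], [fwovd.em], [piv.zi], [mi], [gil.pwo] → 6.

6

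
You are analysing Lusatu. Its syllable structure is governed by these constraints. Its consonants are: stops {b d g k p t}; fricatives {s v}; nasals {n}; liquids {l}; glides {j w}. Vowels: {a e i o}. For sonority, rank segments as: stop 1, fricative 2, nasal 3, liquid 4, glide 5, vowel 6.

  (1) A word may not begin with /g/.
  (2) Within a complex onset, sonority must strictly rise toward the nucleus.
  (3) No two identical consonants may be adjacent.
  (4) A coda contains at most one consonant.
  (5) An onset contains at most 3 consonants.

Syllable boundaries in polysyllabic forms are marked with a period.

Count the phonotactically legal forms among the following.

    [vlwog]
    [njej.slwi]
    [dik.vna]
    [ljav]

[vlwog] — σ1 onset /vlw/ (2→4→5 rises), coda /g/ ok → phonotactically legal
[njej.slwi] — σ1 onset /nj/ (3→5 rises), coda /j/ ok; σ2 onset /slw/ (2→4→5 rises), coda /∅/ ok → phonotactically legal
[dik.vna] — σ1 onset /d/, coda /k/ ok; σ2 onset /vn/ (2→3 rises), coda /∅/ ok → phonotactically legal
[ljav] — σ1 onset /lj/ (4→5 rises), coda /v/ ok → phonotactically legal
Phonotactically legal: [vlwog], [njej.slwi], [dik.vna], [ljav] → 4.

4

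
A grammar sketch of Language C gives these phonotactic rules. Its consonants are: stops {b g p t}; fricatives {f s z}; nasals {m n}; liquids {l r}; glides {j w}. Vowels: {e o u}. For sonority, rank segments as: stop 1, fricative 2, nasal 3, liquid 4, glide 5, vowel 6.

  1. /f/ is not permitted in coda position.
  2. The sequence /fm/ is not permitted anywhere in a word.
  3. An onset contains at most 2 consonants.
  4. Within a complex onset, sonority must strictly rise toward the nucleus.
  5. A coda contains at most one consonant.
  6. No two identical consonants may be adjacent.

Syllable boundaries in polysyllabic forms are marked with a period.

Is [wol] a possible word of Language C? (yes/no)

[wol] — σ1 onset /w/, coda /l/ ok → licit

yes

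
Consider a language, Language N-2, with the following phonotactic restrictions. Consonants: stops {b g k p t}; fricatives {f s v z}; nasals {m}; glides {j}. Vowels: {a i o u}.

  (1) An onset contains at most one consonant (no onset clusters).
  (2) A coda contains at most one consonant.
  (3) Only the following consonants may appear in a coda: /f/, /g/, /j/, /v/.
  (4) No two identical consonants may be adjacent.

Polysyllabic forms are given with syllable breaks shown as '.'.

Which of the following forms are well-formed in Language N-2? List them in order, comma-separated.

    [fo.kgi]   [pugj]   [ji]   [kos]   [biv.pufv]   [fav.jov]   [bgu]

[ji], [fav.jov]

[fo.kgi] — violates constraint 1: syllable 2 onset /kg/ has 2 consonants (> 1) → ill-formed
[pugj] — violates constraint 2: syllable 1 coda /gj/ has 2 consonants (> 1) → ill-formed
[ji] — σ1 onset /j/, coda /∅/ ok → well-formed
[kos] — violates constraint 3: syllable 1 coda contains /s/, which is not a licensed coda consonant → ill-formed
[biv.pufv] — violates constraint 2: syllable 2 coda /fv/ has 2 consonants (> 1) → ill-formed
[fav.jov] — σ1 onset /f/, coda /v/ ok; σ2 onset /j/, coda /v/ ok → well-formed
[bgu] — violates constraint 1: syllable 1 onset /bg/ has 2 consonants (> 1) → ill-formed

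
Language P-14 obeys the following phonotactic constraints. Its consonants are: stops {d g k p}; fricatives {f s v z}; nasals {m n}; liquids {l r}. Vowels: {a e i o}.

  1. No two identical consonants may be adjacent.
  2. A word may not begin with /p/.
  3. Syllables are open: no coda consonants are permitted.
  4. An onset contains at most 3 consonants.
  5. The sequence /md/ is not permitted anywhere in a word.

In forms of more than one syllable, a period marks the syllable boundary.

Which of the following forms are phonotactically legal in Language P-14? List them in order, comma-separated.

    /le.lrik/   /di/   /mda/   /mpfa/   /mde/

/di/, /mpfa/

/le.lrik/ — violates constraint 3: syllable 2 coda /k/ has 1 consonant (> 0) → phonotactically illegal
/di/ — σ1 onset /d/, coda /∅/ ok → phonotactically legal
/mda/ — violates constraint 5: contains banned sequence /md/ → phonotactically illegal
/mpfa/ — σ1 onset /mpf/ (3C), coda /∅/ ok → phonotactically legal
/mde/ — violates constraint 5: contains banned sequence /md/ → phonotactically illegal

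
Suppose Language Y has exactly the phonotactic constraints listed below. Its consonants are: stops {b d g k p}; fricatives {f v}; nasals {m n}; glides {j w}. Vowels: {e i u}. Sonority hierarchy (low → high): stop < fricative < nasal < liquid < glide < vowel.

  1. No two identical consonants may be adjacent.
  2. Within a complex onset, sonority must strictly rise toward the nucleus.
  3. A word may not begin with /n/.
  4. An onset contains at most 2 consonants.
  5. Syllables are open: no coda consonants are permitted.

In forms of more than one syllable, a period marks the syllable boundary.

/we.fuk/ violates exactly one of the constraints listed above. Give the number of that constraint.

5

/we.fuk/: syllable 2 coda /k/ has 1 consonant (> 0).
This is a violation of constraint 5: "Syllables are open: no coda consonants are permitted."
The remaining constraints (1, 2, 3, 4) are satisfied.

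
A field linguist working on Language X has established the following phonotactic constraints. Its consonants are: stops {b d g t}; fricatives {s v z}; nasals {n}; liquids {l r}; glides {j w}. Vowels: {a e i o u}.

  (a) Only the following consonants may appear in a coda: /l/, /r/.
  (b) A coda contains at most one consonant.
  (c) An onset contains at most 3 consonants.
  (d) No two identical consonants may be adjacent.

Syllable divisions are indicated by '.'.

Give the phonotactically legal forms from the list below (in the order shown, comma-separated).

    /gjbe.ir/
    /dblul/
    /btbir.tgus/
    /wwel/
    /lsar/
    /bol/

/gjbe.ir/ — σ1 onset /gjb/ (3C), coda /∅/ ok; σ2 onset /∅/, coda /r/ ok → phonotactically legal
/dblul/ — σ1 onset /dbl/ (3C), coda /l/ ok → phonotactically legal
/btbir.tgus/ — violates constraint (a): syllable 2 coda contains /s/, which is not a licensed coda consonant → phonotactically illegal
/wwel/ — violates constraint (d): adjacent identical consonants /ww/ → phonotactically illegal
/lsar/ — σ1 onset /ls/ (2C), coda /r/ ok → phonotactically legal
/bol/ — σ1 onset /b/, coda /l/ ok → phonotactically legal

/gjbe.ir/, /dblul/, /lsar/, /bol/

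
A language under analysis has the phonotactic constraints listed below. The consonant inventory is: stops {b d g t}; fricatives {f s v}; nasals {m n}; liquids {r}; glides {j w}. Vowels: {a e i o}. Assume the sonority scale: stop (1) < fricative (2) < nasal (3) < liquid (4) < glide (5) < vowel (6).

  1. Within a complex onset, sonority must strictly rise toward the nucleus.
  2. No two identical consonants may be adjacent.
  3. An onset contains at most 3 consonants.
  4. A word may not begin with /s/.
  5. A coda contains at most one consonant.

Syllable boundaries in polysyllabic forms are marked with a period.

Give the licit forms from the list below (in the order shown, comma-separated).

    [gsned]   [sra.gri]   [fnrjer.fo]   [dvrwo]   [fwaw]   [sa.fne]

[gsned], [fwaw]

[gsned] — σ1 onset /gsn/ (1→2→3 rises), coda /d/ ok → licit
[sra.gri] — violates constraint 4: word begins with /s/ → illicit
[fnrjer.fo] — violates constraint 3: syllable 1 onset /fnrj/ has 4 consonants (> 3) → illicit
[dvrwo] — violates constraint 3: syllable 1 onset /dvrw/ has 4 consonants (> 3) → illicit
[fwaw] — σ1 onset /fw/ (2→5 rises), coda /w/ ok → licit
[sa.fne] — violates constraint 4: word begins with /s/ → illicit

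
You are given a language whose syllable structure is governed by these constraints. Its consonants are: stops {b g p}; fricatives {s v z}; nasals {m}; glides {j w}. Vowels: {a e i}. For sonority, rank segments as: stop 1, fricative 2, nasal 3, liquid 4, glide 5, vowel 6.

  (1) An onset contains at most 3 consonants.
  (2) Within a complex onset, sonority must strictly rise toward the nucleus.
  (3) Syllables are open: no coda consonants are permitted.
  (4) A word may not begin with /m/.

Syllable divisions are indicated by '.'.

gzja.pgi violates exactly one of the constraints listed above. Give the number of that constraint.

gzja.pgi: syllable 2 onset /pg/: /p/ (stop, 1) → /g/ (stop, 1) does not rise.
This is a violation of constraint 2: "Within a complex onset, sonority must strictly rise toward the nucleus."
The remaining constraints (1, 3, 4) are satisfied.

2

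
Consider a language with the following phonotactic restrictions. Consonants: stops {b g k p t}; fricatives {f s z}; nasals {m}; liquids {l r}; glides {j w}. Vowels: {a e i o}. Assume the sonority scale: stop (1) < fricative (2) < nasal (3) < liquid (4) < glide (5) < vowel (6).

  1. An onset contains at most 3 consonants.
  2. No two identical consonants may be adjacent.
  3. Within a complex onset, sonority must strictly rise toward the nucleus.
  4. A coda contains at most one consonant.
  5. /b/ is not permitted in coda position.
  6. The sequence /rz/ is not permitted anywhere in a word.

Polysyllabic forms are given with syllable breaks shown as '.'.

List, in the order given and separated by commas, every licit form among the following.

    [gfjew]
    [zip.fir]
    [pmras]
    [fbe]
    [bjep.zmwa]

[gfjew], [zip.fir], [pmras], [bjep.zmwa]

[gfjew] — σ1 onset /gfj/ (1→2→5 rises), coda /w/ ok → licit
[zip.fir] — σ1 onset /z/, coda /p/ ok; σ2 onset /f/, coda /r/ ok → licit
[pmras] — σ1 onset /pmr/ (1→3→4 rises), coda /s/ ok → licit
[fbe] — violates constraint 3: syllable 1 onset /fb/: /f/ (fricative, 2) → /b/ (stop, 1) does not rise → illicit
[bjep.zmwa] — σ1 onset /bj/ (1→5 rises), coda /p/ ok; σ2 onset /zmw/ (2→3→5 rises), coda /∅/ ok → licit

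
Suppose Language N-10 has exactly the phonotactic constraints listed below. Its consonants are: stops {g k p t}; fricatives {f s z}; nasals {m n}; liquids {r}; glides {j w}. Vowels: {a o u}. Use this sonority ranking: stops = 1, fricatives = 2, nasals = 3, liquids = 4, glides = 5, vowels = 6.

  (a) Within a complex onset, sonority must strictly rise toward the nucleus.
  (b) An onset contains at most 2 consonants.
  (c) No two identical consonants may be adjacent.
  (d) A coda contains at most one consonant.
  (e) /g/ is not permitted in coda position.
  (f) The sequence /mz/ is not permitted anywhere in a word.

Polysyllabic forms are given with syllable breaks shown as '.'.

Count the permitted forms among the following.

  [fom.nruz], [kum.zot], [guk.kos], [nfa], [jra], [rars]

1

[fom.nruz] — σ1 onset /f/, coda /m/ ok; σ2 onset /nr/ (3→4 rises), coda /z/ ok → permitted
[kum.zot] — violates constraint (f): contains banned sequence /mz/ → not permitted
[guk.kos] — violates constraint (c): adjacent identical consonants /kk/ → not permitted
[nfa] — violates constraint (a): syllable 1 onset /nf/: /n/ (nasal, 3) → /f/ (fricative, 2) does not rise → not permitted
[jra] — violates constraint (a): syllable 1 onset /jr/: /j/ (glide, 5) → /r/ (liquid, 4) does not rise → not permitted
[rars] — violates constraint (d): syllable 1 coda /rs/ has 2 consonants (> 1) → not permitted
Permitted: [fom.nruz] → 1.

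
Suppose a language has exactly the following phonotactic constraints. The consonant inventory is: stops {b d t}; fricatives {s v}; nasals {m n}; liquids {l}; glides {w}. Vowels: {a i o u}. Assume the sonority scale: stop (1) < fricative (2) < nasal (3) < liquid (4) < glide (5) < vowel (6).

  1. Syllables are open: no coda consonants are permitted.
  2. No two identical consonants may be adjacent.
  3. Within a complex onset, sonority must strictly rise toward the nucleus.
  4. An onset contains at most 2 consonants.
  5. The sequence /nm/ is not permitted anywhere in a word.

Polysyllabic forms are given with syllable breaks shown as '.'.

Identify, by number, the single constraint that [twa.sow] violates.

1

[twa.sow]: syllable 2 coda /w/ has 1 consonant (> 0).
This is a violation of constraint 1: "Syllables are open: no coda consonants are permitted."
The remaining constraints (2, 3, 4, 5) are satisfied.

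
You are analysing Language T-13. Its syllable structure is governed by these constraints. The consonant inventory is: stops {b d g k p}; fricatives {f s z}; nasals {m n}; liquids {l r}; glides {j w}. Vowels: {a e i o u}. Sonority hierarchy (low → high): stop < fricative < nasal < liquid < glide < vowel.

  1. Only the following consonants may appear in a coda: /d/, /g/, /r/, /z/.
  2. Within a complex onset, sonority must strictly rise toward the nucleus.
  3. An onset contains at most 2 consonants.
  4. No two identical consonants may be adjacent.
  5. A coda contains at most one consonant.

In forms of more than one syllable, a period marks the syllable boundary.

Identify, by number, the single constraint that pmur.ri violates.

4

pmur.ri: adjacent identical consonants /rr/.
This is a violation of constraint 4: "No two identical consonants may be adjacent."
The remaining constraints (1, 2, 3, 5) are satisfied.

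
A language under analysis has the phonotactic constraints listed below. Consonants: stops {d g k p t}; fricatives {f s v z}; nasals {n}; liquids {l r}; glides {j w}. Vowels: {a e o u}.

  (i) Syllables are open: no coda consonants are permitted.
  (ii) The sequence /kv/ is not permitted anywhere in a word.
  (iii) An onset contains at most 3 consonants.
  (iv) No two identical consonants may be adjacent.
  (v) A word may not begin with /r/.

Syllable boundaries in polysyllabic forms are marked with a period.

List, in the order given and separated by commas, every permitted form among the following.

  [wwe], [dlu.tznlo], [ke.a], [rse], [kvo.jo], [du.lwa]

[wwe] — violates constraint (iv): adjacent identical consonants /ww/ → not permitted
[dlu.tznlo] — violates constraint (iii): syllable 2 onset /tznl/ has 4 consonants (> 3) → not permitted
[ke.a] — σ1 onset /k/, coda /∅/ ok; σ2 onset /∅/, coda /∅/ ok → permitted
[rse] — violates constraint (v): word begins with /r/ → not permitted
[kvo.jo] — violates constraint (ii): contains banned sequence /kv/ → not permitted
[du.lwa] — σ1 onset /d/, coda /∅/ ok; σ2 onset /lw/ (2C), coda /∅/ ok → permitted

[ke.a], [du.lwa]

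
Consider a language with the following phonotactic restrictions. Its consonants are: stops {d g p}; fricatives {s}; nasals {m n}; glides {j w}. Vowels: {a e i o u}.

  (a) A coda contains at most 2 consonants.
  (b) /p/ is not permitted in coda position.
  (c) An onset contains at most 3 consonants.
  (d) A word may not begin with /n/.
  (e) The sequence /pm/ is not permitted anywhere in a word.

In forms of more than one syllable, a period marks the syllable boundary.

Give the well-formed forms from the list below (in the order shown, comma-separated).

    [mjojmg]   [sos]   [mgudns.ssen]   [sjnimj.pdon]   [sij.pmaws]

[mjojmg] — violates constraint (a): syllable 1 coda /jmg/ has 3 consonants (> 2) → ill-formed
[sos] — σ1 onset /s/, coda /s/ ok → well-formed
[mgudns.ssen] — violates constraint (a): syllable 1 coda /dns/ has 3 consonants (> 2) → ill-formed
[sjnimj.pdon] — σ1 onset /sjn/ (3C), coda /mj/ (2C) ok; σ2 onset /pd/ (2C), coda /n/ ok → well-formed
[sij.pmaws] — violates constraint (e): contains banned sequence /pm/ → ill-formed

[sos], [sjnimj.pdon]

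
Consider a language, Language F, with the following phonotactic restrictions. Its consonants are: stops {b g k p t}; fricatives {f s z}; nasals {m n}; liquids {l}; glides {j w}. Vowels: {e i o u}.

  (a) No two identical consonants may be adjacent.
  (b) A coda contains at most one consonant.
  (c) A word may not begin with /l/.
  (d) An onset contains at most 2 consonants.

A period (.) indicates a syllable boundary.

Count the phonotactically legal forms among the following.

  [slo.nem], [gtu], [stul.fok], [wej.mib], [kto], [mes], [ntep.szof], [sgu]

[slo.nem] — σ1 onset /sl/ (2C), coda /∅/ ok; σ2 onset /n/, coda /m/ ok → phonotactically legal
[gtu] — σ1 onset /gt/ (2C), coda /∅/ ok → phonotactically legal
[stul.fok] — σ1 onset /st/ (2C), coda /l/ ok; σ2 onset /f/, coda /k/ ok → phonotactically legal
[wej.mib] — σ1 onset /w/, coda /j/ ok; σ2 onset /m/, coda /b/ ok → phonotactically legal
[kto] — σ1 onset /kt/ (2C), coda /∅/ ok → phonotactically legal
[mes] — σ1 onset /m/, coda /s/ ok → phonotactically legal
[ntep.szof] — σ1 onset /nt/ (2C), coda /p/ ok; σ2 onset /sz/ (2C), coda /f/ ok → phonotactically legal
[sgu] — σ1 onset /sg/ (2C), coda /∅/ ok → phonotactically legal
Phonotactically legal: [slo.nem], [gtu], [stul.fok], [wej.mib], [kto], [mes], [ntep.szof], [sgu] → 8.

8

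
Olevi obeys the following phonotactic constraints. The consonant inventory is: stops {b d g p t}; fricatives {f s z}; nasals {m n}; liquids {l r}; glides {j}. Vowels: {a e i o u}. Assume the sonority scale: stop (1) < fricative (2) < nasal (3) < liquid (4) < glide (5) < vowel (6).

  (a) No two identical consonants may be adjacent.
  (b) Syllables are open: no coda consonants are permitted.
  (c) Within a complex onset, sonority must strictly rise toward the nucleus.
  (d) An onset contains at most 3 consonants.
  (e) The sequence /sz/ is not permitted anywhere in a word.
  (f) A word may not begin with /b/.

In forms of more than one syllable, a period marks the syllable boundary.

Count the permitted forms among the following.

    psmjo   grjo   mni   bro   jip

psmjo — violates constraint (d): syllable 1 onset /psmj/ has 4 consonants (> 3) → not permitted
grjo — σ1 onset /grj/ (1→4→5 rises), coda /∅/ ok → permitted
mni — violates constraint (c): syllable 1 onset /mn/: /m/ (nasal, 3) → /n/ (nasal, 3) does not rise → not permitted
bro — violates constraint (f): word begins with /b/ → not permitted
jip — violates constraint (b): syllable 1 coda /p/ has 1 consonant (> 0) → not permitted
Permitted: grjo → 1.

1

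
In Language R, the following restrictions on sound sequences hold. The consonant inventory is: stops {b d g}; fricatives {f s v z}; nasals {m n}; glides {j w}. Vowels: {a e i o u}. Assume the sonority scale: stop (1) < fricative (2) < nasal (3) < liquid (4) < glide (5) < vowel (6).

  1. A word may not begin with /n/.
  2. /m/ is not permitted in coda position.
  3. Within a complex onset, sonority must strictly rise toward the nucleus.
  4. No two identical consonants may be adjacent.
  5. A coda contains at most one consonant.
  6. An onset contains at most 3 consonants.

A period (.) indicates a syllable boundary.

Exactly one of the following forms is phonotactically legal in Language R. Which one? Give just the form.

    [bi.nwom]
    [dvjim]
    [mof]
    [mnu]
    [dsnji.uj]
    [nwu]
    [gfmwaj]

[mof]

[bi.nwom] — violates constraint 2: syllable 2 coda contains /m/ → phonotactically illegal
[dvjim] — violates constraint 2: syllable 1 coda contains /m/ → phonotactically illegal
[mof] — σ1 onset /m/, coda /f/ ok → phonotactically legal
[mnu] — violates constraint 3: syllable 1 onset /mn/: /m/ (nasal, 3) → /n/ (nasal, 3) does not rise → phonotactically illegal
[dsnji.uj] — violates constraint 6: syllable 1 onset /dsnj/ has 4 consonants (> 3) → phonotactically illegal
[nwu] — violates constraint 1: word begins with /n/ → phonotactically illegal
[gfmwaj] — violates constraint 6: syllable 1 onset /gfmw/ has 4 consonants (> 3) → phonotactically illegal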